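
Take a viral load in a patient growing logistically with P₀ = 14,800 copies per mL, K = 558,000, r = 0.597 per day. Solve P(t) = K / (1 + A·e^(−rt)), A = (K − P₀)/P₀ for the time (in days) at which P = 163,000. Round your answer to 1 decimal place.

A = (558000 − 14800)/14800 = 36.7027
163000 = 558000/(1 + 36.7027·e^(−0.597t)) → 1 + 36.7027·e^(−0.597t) = 3.42331
e^(−0.597t) = 0.066025 → t = ln(15.14567)/0.597 = 2.71771/0.597

t ≈ 4.6 days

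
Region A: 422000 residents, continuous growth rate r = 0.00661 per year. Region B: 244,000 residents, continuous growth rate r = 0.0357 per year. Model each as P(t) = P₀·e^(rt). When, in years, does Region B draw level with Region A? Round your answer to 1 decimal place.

t ≈ 18.8 years

422000·e^(0.00661t) = 244000·e^(0.0357t)
422000/244000 = e^((0.0357 − 0.00661)t) → ln(1.72951) = 0.02909·t
t = 0.54784 / 0.02909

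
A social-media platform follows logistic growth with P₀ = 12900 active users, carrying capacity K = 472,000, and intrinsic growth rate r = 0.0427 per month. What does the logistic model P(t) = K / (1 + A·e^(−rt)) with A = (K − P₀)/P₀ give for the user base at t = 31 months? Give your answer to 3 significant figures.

A = (472000 − 12900)/12900 = 35.58915
P(31) = 472000 / (1 + 35.58915·e^(−0.0427·31)) = 472000 / (1 + 35.58915·0.266149)
= 472000 / 10.47201 ≈ 45072.55

≈ 45,100 active users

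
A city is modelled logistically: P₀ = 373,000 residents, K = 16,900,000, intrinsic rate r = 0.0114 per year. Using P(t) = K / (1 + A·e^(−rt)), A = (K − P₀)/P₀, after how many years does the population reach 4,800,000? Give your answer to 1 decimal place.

A = (16900000 − 373000)/373000 = 44.30831
4800000 = 16900000/(1 + 44.30831·e^(−0.0114t)) → 1 + 44.30831·e^(−0.0114t) = 3.52083
e^(−0.0114t) = 0.056893 → t = ln(17.57685)/0.0114 = 2.86658/0.0114

t ≈ 251.5 years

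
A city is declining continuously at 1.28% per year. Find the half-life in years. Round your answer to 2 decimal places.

half-life ≈ 54.15 years

half-life = ln(2) / |r| = 0.69315 / 0.0128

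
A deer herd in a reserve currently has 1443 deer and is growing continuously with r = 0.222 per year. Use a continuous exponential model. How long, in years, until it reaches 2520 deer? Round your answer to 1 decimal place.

t ≈ 2.5 years

2520 = 1443 · e^(0.222·t)
t = ln(2520/1443) / 0.222 = ln(1.74636) / 0.222 = 0.55753 / 0.222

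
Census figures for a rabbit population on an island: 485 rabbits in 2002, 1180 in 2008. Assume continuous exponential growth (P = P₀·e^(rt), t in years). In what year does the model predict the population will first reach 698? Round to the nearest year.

r = ln(1180/485) / 6 = 0.88912/6 ≈ 0.148187 per year
t = ln(698/485) / r = 0.36407/0.148187 ≈ 2.46 years after 2002

year 2004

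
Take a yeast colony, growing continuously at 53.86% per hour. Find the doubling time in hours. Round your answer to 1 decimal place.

doubling time ≈ 1.3 hours

doubling time = ln(2) / |r| = 0.69315 / 0.5386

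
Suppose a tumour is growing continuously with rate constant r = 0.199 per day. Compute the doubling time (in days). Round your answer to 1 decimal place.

doubling time = ln(2) / |r| = 0.69315 / 0.199

doubling time ≈ 3.5 days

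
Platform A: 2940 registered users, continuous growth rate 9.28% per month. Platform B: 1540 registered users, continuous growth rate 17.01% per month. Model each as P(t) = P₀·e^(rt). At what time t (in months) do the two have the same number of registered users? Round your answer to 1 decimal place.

2940·e^(0.0928t) = 1540·e^(0.1701t)
2940/1540 = e^((0.1701 − 0.0928)t) → ln(1.90909) = 0.0773·t
t = 0.64663 / 0.0773

t ≈ 8.4 months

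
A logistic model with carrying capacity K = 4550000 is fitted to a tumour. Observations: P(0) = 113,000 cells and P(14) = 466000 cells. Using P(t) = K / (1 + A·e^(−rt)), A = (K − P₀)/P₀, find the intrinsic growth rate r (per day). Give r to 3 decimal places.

r ≈ 0.107 per day

A = (4550000 − 113000)/113000 = 39.26549
466000 = 4550000/(1 + 39.26549·e^(−r·14)) → e^(−14r) = (9.76395 − 1)/39.26549 = 0.223197
r = −ln(0.223197)/14 = 1.4997/14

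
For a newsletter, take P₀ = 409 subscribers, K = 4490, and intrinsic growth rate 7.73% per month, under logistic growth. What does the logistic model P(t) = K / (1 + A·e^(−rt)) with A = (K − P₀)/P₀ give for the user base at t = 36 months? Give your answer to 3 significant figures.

A = (4490 − 409)/409 = 9.978
P(36) = 4490 / (1 + 9.978·e^(−0.0773·36)) = 4490 / (1 + 9.978·0.061865)
= 4490 / 1.61729 ≈ 2776.25

≈ 2,780 subscribers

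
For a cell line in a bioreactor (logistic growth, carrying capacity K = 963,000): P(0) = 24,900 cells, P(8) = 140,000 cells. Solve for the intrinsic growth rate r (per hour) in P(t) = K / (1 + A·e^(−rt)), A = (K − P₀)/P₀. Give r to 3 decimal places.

A = (963000 − 24900)/24900 = 37.6747
140000 = 963000/(1 + 37.6747·e^(−r·8)) → e^(−8r) = (6.87857 − 1)/37.6747 = 0.156035
r = −ln(0.156035)/8 = 1.85767/8

r ≈ 0.232 per hour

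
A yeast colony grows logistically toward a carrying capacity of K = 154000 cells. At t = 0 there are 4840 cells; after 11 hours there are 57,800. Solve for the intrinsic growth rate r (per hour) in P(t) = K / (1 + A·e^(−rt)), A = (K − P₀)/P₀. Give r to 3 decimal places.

r ≈ 0.265 per hour

A = (154000 − 4840)/4840 = 30.81818
57800 = 154000/(1 + 30.81818·e^(−r·11)) → e^(−11r) = (2.66436 − 1)/30.81818 = 0.054006
r = −ln(0.054006)/11 = 2.91866/11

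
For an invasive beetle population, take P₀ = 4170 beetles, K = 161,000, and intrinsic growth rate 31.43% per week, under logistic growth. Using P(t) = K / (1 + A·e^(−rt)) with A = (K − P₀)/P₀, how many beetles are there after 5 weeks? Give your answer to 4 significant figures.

≈ 18,270 beetles

A = (161000 − 4170)/4170 = 37.60911
P(5) = 161000 / (1 + 37.60911·e^(−0.3143·5)) = 161000 / (1 + 37.60911·0.207733)
= 161000 / 8.81267 ≈ 18269.16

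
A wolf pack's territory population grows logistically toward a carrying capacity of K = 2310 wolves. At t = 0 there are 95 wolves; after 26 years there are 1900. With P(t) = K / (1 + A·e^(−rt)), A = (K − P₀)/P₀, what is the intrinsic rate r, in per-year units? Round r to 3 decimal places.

r ≈ 0.180 per year

A = (2310 − 95)/95 = 23.31579
1900 = 2310/(1 + 23.31579·e^(−r·26)) → e^(−26r) = (1.21579 − 1)/23.31579 = 0.009255
r = −ln(0.009255)/26 = 4.68258/26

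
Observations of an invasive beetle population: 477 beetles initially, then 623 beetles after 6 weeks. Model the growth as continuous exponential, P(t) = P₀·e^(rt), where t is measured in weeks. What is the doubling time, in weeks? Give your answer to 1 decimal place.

doubling time ≈ 15.6 weeks

r = ln(623/477) / 6 = ln(1.30608) / 6 ≈ 0.044505 per week
doubling time = ln 2 / |r| = 0.69315 / 0.044505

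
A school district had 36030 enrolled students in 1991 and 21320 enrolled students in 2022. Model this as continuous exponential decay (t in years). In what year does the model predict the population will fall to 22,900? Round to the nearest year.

r = ln(21320/36030) / 31 = -0.52471/31 ≈ -0.016926 per year
t = ln(22900/36030) / r = -0.45322/-0.016926 ≈ 26.78 years after 1991

year 2018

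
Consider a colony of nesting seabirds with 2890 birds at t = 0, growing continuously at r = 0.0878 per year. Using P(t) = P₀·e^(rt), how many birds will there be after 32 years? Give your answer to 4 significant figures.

P(32) = 2890 · e^(0.0878·32) = 2890 · e^(2.8096)
= 2890 · 16.60328 ≈ 47983.47

≈ 47,980 birds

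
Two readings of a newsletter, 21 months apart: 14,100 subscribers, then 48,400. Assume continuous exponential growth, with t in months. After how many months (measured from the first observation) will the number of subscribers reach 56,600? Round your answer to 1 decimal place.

t ≈ 23.7 months

r = ln(48400/14100) / 21 ≈ 0.05873 per month
t = ln(56600/14100) / r = 1.38983 / 0.05873 ≈ 23.665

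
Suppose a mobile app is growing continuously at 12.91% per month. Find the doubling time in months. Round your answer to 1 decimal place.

doubling time = ln(2) / |r| = 0.69315 / 0.1291

doubling time ≈ 5.4 months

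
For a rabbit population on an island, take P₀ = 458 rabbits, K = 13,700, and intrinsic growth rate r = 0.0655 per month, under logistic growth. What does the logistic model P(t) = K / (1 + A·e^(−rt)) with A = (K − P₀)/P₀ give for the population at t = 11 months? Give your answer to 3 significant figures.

A = (13700 − 458)/458 = 28.91266
P(11) = 13700 / (1 + 28.91266·e^(−0.0655·11)) = 13700 / (1 + 28.91266·0.486509)
= 13700 / 15.06627 ≈ 909.32

≈ 909 rabbits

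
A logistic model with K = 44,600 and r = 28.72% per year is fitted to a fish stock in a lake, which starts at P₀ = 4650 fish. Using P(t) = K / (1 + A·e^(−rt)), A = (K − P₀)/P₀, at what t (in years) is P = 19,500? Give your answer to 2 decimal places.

t ≈ 6.61 years

A = (44600 − 4650)/4650 = 8.5914
19500 = 44600/(1 + 8.5914·e^(−0.2872t)) → 1 + 8.5914·e^(−0.2872t) = 2.28718
e^(−0.2872t) = 0.149822 → t = ln(6.67459)/0.2872 = 1.89831/0.2872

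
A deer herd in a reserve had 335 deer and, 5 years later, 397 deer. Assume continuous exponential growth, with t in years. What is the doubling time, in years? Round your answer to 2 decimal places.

doubling time ≈ 20.41 years

r = ln(397/335) / 5 = ln(1.18507) / 5 ≈ 0.033961 per year
doubling time = ln 2 / |r| = 0.69315 / 0.033961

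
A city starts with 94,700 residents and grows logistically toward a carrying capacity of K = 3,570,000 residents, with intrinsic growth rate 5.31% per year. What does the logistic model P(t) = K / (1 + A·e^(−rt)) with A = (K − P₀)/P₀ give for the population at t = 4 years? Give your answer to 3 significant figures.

≈ 116,000 residents

A = (3570000 − 94700)/94700 = 36.69799
P(4) = 3570000 / (1 + 36.69799·e^(−0.0531·4)) = 3570000 / (1 + 36.69799·0.808641)
= 3570000 / 30.67551 ≈ 116379.49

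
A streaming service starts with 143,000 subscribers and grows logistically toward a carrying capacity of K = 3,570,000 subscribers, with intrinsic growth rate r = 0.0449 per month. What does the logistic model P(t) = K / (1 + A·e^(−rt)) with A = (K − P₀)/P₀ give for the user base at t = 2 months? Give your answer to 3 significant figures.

≈ 156,000 subscribers

A = (3570000 − 143000)/143000 = 23.96503
P(2) = 3570000 / (1 + 23.96503·e^(−0.0449·2)) = 3570000 / (1 + 23.96503·0.914114)
= 3570000 / 22.90677 ≈ 155849.1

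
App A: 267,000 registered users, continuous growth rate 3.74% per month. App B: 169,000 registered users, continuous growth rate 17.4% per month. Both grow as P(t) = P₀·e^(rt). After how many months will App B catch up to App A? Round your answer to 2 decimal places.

267000·e^(0.0374t) = 169000·e^(0.174t)
267000/169000 = e^((0.174 − 0.0374)t) → ln(1.57988) = 0.1366·t
t = 0.45735 / 0.1366

t ≈ 3.35 months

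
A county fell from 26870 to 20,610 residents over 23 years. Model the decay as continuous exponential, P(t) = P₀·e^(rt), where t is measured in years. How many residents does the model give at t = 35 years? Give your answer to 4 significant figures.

≈ 17,950 residents

r = ln(20610/26870) / 23 ≈ -0.011532 per year
P(35) = 26870 · e^(-0.011532·35) = 26870 · 0.6679 ≈ 17946.47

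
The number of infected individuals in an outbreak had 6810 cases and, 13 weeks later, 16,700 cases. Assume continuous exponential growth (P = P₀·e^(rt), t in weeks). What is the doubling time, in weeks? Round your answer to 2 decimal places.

doubling time ≈ 10.05 weeks

r = ln(16700/6810) / 13 = ln(2.45228) / 13 ≈ 0.069001 per week
doubling time = ln 2 / |r| = 0.69315 / 0.069001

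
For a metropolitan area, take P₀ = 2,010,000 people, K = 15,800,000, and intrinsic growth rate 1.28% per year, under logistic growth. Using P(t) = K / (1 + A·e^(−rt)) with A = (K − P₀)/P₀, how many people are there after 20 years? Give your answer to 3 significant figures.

A = (15800000 − 2010000)/2010000 = 6.8607
P(20) = 15800000 / (1 + 6.8607·e^(−0.0128·20)) = 15800000 / (1 + 6.8607·0.774142)
= 15800000 / 6.31115 ≈ 2503504.47

≈ 2,500,000 people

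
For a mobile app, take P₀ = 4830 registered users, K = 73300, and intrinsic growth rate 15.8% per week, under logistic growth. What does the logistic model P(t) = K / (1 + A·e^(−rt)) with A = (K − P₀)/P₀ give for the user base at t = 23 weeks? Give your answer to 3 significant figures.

A = (73300 − 4830)/4830 = 14.17598
P(23) = 73300 / (1 + 14.17598·e^(−0.158·23)) = 73300 / (1 + 14.17598·0.02641)
= 73300 / 1.37439 ≈ 53332.66

≈ 53,300 registered users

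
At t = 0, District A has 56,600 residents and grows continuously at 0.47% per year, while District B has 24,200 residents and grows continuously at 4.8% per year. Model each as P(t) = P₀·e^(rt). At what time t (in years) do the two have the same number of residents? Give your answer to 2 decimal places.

t ≈ 19.62 years

56600·e^(0.0047t) = 24200·e^(0.048t)
56600/24200 = e^((0.048 − 0.0047)t) → ln(2.33884) = 0.0433·t
t = 0.84966 / 0.0433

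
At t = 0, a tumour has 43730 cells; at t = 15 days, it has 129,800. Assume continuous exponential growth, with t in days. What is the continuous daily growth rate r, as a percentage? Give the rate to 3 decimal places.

r ≈ 7.253% per day

129800 = 43730 · e^(r·15)
e^(15r) = 129800/43730 = 2.96821
r = ln(2.96821) / 15 = 1.08796 / 15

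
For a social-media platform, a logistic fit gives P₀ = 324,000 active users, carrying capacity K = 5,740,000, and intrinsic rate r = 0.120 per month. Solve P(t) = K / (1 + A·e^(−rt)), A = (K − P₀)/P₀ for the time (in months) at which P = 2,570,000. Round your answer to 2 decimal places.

A = (5740000 − 324000)/324000 = 16.71605
2570000 = 5740000/(1 + 16.71605·e^(−0.12t)) → 1 + 16.71605·e^(−0.12t) = 2.23346
e^(−0.12t) = 0.073789 → t = ln(13.55213)/0.12 = 2.60654/0.12

t ≈ 21.72 months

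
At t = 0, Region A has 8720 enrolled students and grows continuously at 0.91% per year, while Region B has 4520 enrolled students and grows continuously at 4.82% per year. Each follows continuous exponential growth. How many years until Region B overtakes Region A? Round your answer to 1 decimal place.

t ≈ 16.8 years

8720·e^(0.0091t) = 4520·e^(0.0482t)
8720/4520 = e^((0.0482 − 0.0091)t) → ln(1.9292) = 0.0391·t
t = 0.65711 / 0.0391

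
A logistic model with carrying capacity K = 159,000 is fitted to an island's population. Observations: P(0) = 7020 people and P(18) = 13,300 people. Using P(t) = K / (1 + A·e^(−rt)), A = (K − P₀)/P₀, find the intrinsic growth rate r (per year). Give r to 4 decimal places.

r ≈ 0.0378 per year

A = (159000 − 7020)/7020 = 21.64957
13300 = 159000/(1 + 21.64957·e^(−r·18)) → e^(−18r) = (11.95489 − 1)/21.64957 = 0.506009
r = −ln(0.506009)/18 = 0.6812/18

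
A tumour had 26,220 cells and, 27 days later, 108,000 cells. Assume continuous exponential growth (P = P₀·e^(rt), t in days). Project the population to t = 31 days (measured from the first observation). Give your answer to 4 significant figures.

r = ln(108000/26220) / 27 ≈ 0.05243 per day
P(31) = 26220 · e^(0.05243·31) = 26220 · 5.08009 ≈ 133199.9

≈ 133,200 cells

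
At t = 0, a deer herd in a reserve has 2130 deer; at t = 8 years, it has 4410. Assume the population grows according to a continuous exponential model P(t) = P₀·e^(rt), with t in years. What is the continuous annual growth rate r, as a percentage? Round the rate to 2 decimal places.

r ≈ 9.10% per year

4410 = 2130 · e^(r·8)
e^(8r) = 4410/2130 = 2.07042
r = ln(2.07042) / 8 = 0.72775 / 8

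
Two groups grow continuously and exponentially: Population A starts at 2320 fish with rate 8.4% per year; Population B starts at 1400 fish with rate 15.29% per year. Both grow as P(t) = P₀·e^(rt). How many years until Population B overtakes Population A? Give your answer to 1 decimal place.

2320·e^(0.084t) = 1400·e^(0.1529t)
2320/1400 = e^((0.1529 − 0.084)t) → ln(1.65714) = 0.0689·t
t = 0.50509 / 0.0689

t ≈ 7.3 years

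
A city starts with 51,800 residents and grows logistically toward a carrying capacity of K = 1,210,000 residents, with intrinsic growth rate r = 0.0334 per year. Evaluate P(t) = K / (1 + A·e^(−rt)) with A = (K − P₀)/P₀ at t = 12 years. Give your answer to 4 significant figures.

A = (1210000 − 51800)/51800 = 22.35907
P(12) = 1210000 / (1 + 22.35907·e^(−0.0334·12)) = 1210000 / (1 + 22.35907·0.669784)
= 1210000 / 15.97575 ≈ 75739.79

≈ 75,740 residents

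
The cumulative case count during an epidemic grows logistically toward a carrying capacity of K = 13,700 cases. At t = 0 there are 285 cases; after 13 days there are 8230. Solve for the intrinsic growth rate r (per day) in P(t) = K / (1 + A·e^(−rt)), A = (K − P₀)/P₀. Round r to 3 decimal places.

r ≈ 0.328 per day

A = (13700 − 285)/285 = 47.07018
8230 = 13700/(1 + 47.07018·e^(−r·13)) → e^(−13r) = (1.66464 − 1)/47.07018 = 0.01412
r = −ln(0.01412)/13 = 4.26015/13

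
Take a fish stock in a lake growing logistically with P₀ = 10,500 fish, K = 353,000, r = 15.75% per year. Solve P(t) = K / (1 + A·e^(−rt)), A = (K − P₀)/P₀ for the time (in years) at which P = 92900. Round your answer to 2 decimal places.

t ≈ 15.59 years

A = (353000 − 10500)/10500 = 32.61905
92900 = 353000/(1 + 32.61905·e^(−0.1575t)) → 1 + 32.61905·e^(−0.1575t) = 3.79978
e^(−0.1575t) = 0.085833 → t = ln(11.65056)/0.1575 = 2.45535/0.1575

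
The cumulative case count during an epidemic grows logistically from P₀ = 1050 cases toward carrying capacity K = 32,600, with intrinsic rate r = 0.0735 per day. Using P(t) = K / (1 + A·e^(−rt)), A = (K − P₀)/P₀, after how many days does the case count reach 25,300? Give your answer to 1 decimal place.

A = (32600 − 1050)/1050 = 30.04762
25300 = 32600/(1 + 30.04762·e^(−0.0735t)) → 1 + 30.04762·e^(−0.0735t) = 1.28854
e^(−0.0735t) = 0.009603 → t = ln(104.13764)/0.0735 = 4.64571/0.0735

t ≈ 63.2 days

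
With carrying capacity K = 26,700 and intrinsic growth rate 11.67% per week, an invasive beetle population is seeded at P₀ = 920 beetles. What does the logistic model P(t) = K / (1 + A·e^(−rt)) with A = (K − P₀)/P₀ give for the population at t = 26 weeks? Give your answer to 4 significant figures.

A = (26700 − 920)/920 = 28.02174
P(26) = 26700 / (1 + 28.02174·e^(−0.1167·26)) = 26700 / (1 + 28.02174·0.048113)
= 26700 / 2.34821 ≈ 11370.34

≈ 11,370 beetles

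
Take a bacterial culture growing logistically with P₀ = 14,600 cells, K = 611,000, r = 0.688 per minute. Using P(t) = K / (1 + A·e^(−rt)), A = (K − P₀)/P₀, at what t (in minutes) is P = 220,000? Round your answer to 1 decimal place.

A = (611000 − 14600)/14600 = 40.84932
220000 = 611000/(1 + 40.84932·e^(−0.688t)) → 1 + 40.84932·e^(−0.688t) = 2.77727
e^(−0.688t) = 0.043508 → t = ln(22.98427)/0.688 = 3.13481/0.688

t ≈ 4.6 minutes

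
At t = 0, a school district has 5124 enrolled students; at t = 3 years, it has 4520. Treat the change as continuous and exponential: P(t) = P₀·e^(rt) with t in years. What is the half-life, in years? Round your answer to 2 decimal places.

half-life ≈ 16.58 years

r = ln(4520/5124) / 3 = ln(0.88212) / 3 ≈ -0.041808 per year
half-life = ln 2 / |r| = 0.69315 / 0.041808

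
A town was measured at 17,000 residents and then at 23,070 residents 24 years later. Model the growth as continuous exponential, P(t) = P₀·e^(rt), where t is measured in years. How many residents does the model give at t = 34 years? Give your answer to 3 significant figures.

r = ln(23070/17000) / 24 ≈ 0.012722 per year
P(34) = 17000 · e^(0.012722·34) = 17000 · 1.54116 ≈ 26199.74

≈ 26,200 residents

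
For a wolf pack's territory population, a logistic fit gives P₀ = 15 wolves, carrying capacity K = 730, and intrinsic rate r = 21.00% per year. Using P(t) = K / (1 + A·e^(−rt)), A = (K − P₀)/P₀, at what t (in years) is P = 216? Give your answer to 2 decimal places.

A = (730 − 15)/15 = 47.66667
216 = 730/(1 + 47.66667·e^(−0.21t)) → 1 + 47.66667·e^(−0.21t) = 3.37963
e^(−0.21t) = 0.049922 → t = ln(20.03113)/0.21 = 2.99729/0.21

t ≈ 14.27 years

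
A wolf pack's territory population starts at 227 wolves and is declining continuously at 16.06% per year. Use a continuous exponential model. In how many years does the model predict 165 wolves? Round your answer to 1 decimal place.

165 = 227 · e^(-0.1606·t)
t = ln(165/227) / -0.1606 = ln(0.72687) / -0.1606 = -0.319 / -0.1606

t ≈ 2.0 years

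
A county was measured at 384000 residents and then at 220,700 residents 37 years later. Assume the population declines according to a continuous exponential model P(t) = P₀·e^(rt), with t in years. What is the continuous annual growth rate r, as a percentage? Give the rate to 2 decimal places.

r ≈ -1.50% per year

220700 = 384000 · e^(r·37)
e^(37r) = 220700/384000 = 0.57474
r = ln(0.57474) / 37 = -0.55384 / 37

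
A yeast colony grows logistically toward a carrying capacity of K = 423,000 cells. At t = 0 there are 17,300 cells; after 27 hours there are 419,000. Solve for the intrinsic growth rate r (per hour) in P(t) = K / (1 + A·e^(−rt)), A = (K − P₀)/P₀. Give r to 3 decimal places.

r ≈ 0.289 per hour

A = (423000 − 17300)/17300 = 23.45087
419000 = 423000/(1 + 23.45087·e^(−r·27)) → e^(−27r) = (1.00955 − 1)/23.45087 = 0.000407
r = −ln(0.000407)/27 = 7.80648/27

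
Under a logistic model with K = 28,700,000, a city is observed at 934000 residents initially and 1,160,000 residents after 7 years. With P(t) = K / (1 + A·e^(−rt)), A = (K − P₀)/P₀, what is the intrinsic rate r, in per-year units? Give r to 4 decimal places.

r ≈ 0.0321 per year

A = (28700000 − 934000)/934000 = 29.72805
1160000 = 28700000/(1 + 29.72805·e^(−r·7)) → e^(−7r) = (24.74138 − 1)/29.72805 = 0.798619
r = −ln(0.798619)/7 = 0.22487/7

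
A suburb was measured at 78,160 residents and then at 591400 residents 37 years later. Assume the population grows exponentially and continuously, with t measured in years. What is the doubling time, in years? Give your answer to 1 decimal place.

r = ln(591400/78160) / 37 = ln(7.56653) / 37 ≈ 0.054696 per year
doubling time = ln 2 / |r| = 0.69315 / 0.054696

doubling time ≈ 12.7 years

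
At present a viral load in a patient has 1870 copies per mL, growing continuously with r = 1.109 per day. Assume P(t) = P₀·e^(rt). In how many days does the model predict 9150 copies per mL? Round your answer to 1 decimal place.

t ≈ 1.4 days

9150 = 1870 · e^(1.109·t)
t = ln(9150/1870) / 1.109 = ln(4.89305) / 1.109 = 1.58782 / 1.109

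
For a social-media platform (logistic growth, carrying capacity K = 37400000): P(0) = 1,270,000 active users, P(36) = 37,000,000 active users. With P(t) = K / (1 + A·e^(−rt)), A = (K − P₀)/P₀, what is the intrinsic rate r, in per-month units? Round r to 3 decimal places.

A = (37400000 − 1270000)/1270000 = 28.44882
37000000 = 37400000/(1 + 28.44882·e^(−r·36)) → e^(−36r) = (1.01081 − 1)/28.44882 = 0.00038
r = −ln(0.00038)/36 = 7.87532/36

r ≈ 0.219 per month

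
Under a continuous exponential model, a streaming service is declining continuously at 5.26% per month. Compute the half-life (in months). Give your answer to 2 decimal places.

half-life ≈ 13.18 months

half-life = ln(2) / |r| = 0.69315 / 0.0526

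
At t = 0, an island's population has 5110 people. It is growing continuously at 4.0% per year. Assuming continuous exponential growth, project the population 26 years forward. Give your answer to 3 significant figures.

P(26) = 5110 · e^(0.04·26) = 5110 · e^(1.04)
= 5110 · 2.82922 ≈ 14457.3

≈ 14,500 people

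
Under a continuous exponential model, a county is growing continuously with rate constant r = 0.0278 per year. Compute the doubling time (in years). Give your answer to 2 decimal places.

doubling time ≈ 24.93 years

doubling time = ln(2) / |r| = 0.69315 / 0.0278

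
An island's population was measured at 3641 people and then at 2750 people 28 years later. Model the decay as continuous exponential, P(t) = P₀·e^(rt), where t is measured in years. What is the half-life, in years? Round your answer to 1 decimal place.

r = ln(2750/3641) / 28 = ln(0.75529) / 28 ≈ -0.010023 per year
half-life = ln 2 / |r| = 0.69315 / 0.010023

half-life ≈ 69.2 years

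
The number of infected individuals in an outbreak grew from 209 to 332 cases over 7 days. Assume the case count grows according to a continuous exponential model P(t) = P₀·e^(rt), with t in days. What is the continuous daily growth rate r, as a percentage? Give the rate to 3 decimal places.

r ≈ 6.611% per day

332 = 209 · e^(r·7)
e^(7r) = 332/209 = 1.58852
r = ln(1.58852) / 7 = 0.4628 / 7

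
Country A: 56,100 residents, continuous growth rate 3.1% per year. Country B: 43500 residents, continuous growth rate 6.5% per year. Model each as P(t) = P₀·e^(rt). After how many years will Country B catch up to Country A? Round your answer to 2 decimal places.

t ≈ 7.48 years

56100·e^(0.031t) = 43500·e^(0.065t)
56100/43500 = e^((0.065 − 0.031)t) → ln(1.28966) = 0.034·t
t = 0.25437 / 0.034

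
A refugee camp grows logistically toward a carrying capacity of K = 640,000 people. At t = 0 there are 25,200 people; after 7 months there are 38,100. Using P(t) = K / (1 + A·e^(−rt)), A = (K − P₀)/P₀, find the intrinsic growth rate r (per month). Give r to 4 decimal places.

r ≈ 0.0621 per month

A = (640000 − 25200)/25200 = 24.39683
38100 = 640000/(1 + 24.39683·e^(−r·7)) → e^(−7r) = (16.7979 − 1)/24.39683 = 0.647539
r = −ln(0.647539)/7 = 0.43458/7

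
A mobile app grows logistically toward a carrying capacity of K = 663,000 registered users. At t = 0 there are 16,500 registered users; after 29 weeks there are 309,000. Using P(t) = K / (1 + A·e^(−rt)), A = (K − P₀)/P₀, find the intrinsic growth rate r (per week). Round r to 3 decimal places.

r ≈ 0.122 per week

A = (663000 − 16500)/16500 = 39.18182
309000 = 663000/(1 + 39.18182·e^(−r·29)) → e^(−29r) = (2.14563 − 1)/39.18182 = 0.029239
r = −ln(0.029239)/29 = 3.53226/29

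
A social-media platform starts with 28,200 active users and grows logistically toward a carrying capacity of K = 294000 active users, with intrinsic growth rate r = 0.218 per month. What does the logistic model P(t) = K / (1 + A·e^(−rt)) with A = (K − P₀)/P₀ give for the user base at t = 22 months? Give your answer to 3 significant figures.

A = (294000 − 28200)/28200 = 9.42553
P(22) = 294000 / (1 + 9.42553·e^(−0.218·22)) = 294000 / (1 + 9.42553·0.008263)
= 294000 / 1.07788 ≈ 272757.47

≈ 273,000 active users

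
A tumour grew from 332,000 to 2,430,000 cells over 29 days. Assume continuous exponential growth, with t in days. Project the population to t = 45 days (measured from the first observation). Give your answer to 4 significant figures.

r = ln(2430000/332000) / 29 ≈ 0.068638 per day
P(45) = 332000 · e^(0.068638·45) = 332000 · 21.94907 ≈ 7287091.8

≈ 7,287,000 cells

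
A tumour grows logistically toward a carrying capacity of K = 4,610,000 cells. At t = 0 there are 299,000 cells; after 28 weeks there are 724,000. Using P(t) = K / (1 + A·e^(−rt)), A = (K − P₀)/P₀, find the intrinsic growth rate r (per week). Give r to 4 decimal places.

A = (4610000 − 299000)/299000 = 14.41806
724000 = 4610000/(1 + 14.41806·e^(−r·28)) → e^(−28r) = (6.3674 − 1)/14.41806 = 0.372269
r = −ln(0.372269)/28 = 0.98814/28

r ≈ 0.0353 per week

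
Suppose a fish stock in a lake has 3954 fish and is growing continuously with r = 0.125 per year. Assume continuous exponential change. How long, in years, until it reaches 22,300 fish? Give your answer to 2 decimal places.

t ≈ 13.84 years

22300 = 3954 · e^(0.125·t)
t = ln(22300/3954) / 0.125 = ln(5.63986) / 0.125 = 1.72986 / 0.125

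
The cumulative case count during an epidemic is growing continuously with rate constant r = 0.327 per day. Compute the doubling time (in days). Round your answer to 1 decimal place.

doubling time = ln(2) / |r| = 0.69315 / 0.327

doubling time ≈ 2.1 days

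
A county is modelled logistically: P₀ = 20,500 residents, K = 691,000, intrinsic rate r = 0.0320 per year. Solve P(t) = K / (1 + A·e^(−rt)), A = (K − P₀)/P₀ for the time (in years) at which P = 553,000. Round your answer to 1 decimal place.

t ≈ 152.4 years

A = (691000 − 20500)/20500 = 32.70732
553000 = 691000/(1 + 32.70732·e^(−0.032t)) → 1 + 32.70732·e^(−0.032t) = 1.24955
e^(−0.032t) = 0.00763 → t = ln(131.06628)/0.032 = 4.8757/0.032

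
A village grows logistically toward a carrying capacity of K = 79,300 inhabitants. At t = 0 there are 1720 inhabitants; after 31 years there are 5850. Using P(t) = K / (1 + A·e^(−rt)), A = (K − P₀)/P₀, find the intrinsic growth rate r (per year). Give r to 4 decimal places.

A = (79300 − 1720)/1720 = 45.10465
5850 = 79300/(1 + 45.10465·e^(−r·31)) → e^(−31r) = (13.55556 − 1)/45.10465 = 0.278365
r = −ln(0.278365)/31 = 1.27882/31

r ≈ 0.0413 per year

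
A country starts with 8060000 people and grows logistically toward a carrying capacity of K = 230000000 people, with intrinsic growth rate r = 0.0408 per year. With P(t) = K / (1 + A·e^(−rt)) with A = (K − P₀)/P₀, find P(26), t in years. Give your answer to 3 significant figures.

A = (230000000 − 8060000)/8060000 = 27.53598
P(26) = 230000000 / (1 + 27.53598·e^(−0.0408·26)) = 230000000 / (1 + 27.53598·0.346179)
= 230000000 / 10.53237 ≈ 21837437.36

≈ 21,800,000 people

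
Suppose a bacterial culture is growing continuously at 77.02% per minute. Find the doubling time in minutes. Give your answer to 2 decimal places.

doubling time ≈ 0.90 minutes

doubling time = ln(2) / |r| = 0.69315 / 0.7702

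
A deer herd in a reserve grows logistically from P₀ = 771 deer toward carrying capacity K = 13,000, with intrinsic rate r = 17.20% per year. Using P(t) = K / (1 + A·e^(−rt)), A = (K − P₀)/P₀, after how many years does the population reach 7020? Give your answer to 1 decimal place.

t ≈ 17.0 years

A = (13000 − 771)/771 = 15.86122
7020 = 13000/(1 + 15.86122·e^(−0.172t)) → 1 + 15.86122·e^(−0.172t) = 1.85185
e^(−0.172t) = 0.053707 → t = ln(18.61969)/0.172 = 2.92422/0.172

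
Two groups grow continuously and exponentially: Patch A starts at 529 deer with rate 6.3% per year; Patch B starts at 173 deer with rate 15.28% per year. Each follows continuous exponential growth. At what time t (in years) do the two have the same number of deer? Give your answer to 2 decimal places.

t ≈ 12.45 years

529·e^(0.063t) = 173·e^(0.1528t)
529/173 = e^((0.1528 − 0.063)t) → ln(3.0578) = 0.0898·t
t = 1.1177 / 0.0898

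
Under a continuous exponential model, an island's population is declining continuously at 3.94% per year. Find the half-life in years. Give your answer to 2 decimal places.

half-life = ln(2) / |r| = 0.69315 / 0.0394

half-life ≈ 17.59 years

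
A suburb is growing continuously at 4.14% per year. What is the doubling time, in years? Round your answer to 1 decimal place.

doubling time ≈ 16.7 years

doubling time = ln(2) / |r| = 0.69315 / 0.0414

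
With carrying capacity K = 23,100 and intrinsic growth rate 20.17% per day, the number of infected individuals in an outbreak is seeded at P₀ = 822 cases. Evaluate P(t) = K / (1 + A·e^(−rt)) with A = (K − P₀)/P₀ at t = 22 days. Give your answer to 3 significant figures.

A = (23100 − 822)/822 = 27.10219
P(22) = 23100 / (1 + 27.10219·e^(−0.2017·22)) = 23100 / (1 + 27.10219·0.011827)
= 23100 / 1.32053 ≈ 17493

≈ 17,500 cases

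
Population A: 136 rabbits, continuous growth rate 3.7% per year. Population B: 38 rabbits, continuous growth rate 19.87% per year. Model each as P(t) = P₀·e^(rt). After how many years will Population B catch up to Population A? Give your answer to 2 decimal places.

136·e^(0.037t) = 38·e^(0.1987t)
136/38 = e^((0.1987 − 0.037)t) → ln(3.57895) = 0.1617·t
t = 1.27507 / 0.1617

t ≈ 7.89 years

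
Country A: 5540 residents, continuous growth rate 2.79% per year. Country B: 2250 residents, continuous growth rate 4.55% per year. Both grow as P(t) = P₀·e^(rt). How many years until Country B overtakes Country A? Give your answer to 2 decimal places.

t ≈ 51.20 years

5540·e^(0.0279t) = 2250·e^(0.0455t)
5540/2250 = e^((0.0455 − 0.0279)t) → ln(2.46222) = 0.0176·t
t = 0.90106 / 0.0176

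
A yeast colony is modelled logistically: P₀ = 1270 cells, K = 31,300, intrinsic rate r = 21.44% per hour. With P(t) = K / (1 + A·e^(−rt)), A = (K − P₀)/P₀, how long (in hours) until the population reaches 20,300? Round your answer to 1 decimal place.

t ≈ 17.6 hours

A = (31300 − 1270)/1270 = 23.64567
20300 = 31300/(1 + 23.64567·e^(−0.2144t)) → 1 + 23.64567·e^(−0.2144t) = 1.54187
e^(−0.2144t) = 0.022916 → t = ln(43.63701)/0.2144 = 3.77591/0.2144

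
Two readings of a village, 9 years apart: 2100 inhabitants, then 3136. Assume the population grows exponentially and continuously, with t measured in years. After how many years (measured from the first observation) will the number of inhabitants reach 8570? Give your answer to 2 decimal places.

r = ln(3136/2100) / 9 ≈ 0.044557 per year
t = ln(8570/2100) / r = 1.40633 / 0.044557 ≈ 31.563

t ≈ 31.56 years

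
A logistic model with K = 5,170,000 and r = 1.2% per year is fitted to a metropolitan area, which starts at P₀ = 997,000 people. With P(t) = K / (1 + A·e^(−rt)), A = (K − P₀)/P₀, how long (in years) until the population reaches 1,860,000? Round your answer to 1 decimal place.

t ≈ 71.3 years

A = (5170000 − 997000)/997000 = 4.18556
1860000 = 5170000/(1 + 4.18556·e^(−0.012t)) → 1 + 4.18556·e^(−0.012t) = 2.77957
e^(−0.012t) = 0.425169 → t = ln(2.352)/0.012 = 0.85527/0.012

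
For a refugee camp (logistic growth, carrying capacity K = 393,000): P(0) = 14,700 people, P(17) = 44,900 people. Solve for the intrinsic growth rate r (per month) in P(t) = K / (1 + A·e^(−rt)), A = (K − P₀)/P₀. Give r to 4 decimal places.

A = (393000 − 14700)/14700 = 25.73469
44900 = 393000/(1 + 25.73469·e^(−r·17)) → e^(−17r) = (8.75278 − 1)/25.73469 = 0.301258
r = −ln(0.301258)/17 = 1.19979/17

r ≈ 0.0706 per month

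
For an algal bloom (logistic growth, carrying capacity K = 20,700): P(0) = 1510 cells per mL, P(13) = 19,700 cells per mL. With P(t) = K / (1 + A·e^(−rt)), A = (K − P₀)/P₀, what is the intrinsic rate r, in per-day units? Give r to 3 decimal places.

A = (20700 − 1510)/1510 = 12.70861
19700 = 20700/(1 + 12.70861·e^(−r·13)) → e^(−13r) = (1.05076 − 1)/12.70861 = 0.003994
r = −ln(0.003994)/13 = 5.5229/13

r ≈ 0.425 per day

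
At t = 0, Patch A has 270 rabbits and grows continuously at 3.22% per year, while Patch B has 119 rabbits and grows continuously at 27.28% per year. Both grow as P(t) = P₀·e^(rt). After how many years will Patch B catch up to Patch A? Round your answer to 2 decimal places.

270·e^(0.0322t) = 119·e^(0.2728t)
270/119 = e^((0.2728 − 0.0322)t) → ln(2.26891) = 0.2406·t
t = 0.8193 / 0.2406

t ≈ 3.41 years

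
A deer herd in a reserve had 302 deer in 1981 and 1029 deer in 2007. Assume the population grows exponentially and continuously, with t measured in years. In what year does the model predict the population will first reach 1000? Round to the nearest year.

r = ln(1029/302) / 26 = 1.22592/26 ≈ 0.047151 per year
t = ln(1000/302) / r = 1.19733/0.047151 ≈ 25.39 years after 1981

year 2006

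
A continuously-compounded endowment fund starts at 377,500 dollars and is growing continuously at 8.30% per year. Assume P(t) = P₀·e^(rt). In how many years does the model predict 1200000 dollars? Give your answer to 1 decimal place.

1200000 = 377500 · e^(0.083·t)
t = ln(1200000/377500) / 0.083 = ln(3.17881) / 0.083 = 1.15651 / 0.083

t ≈ 13.9 years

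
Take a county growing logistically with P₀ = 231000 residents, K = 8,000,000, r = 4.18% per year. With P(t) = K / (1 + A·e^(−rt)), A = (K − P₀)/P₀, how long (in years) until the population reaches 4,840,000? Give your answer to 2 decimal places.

t ≈ 94.30 years

A = (8000000 − 231000)/231000 = 33.63203
4840000 = 8000000/(1 + 33.63203·e^(−0.0418t)) → 1 + 33.63203·e^(−0.0418t) = 1.65289
e^(−0.0418t) = 0.019413 → t = ln(51.51236)/0.0418 = 3.94182/0.0418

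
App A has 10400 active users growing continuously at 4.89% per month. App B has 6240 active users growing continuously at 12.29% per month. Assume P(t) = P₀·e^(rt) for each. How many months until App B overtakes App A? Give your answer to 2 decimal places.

10400·e^(0.0489t) = 6240·e^(0.1229t)
10400/6240 = e^((0.1229 − 0.0489)t) → ln(1.66667) = 0.074·t
t = 0.51083 / 0.074

t ≈ 6.90 months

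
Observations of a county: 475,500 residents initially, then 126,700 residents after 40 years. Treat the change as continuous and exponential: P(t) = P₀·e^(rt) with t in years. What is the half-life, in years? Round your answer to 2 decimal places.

r = ln(126700/475500) / 40 = ln(0.26646) / 40 ≈ -0.033064 per year
half-life = ln 2 / |r| = 0.69315 / 0.033064

half-life ≈ 20.96 years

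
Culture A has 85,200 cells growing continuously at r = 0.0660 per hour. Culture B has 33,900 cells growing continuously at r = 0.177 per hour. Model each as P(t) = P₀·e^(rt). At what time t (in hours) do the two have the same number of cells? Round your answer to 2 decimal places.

85200·e^(0.066t) = 33900·e^(0.177t)
85200/33900 = e^((0.177 − 0.066)t) → ln(2.51327) = 0.111·t
t = 0.92159 / 0.111

t ≈ 8.30 hours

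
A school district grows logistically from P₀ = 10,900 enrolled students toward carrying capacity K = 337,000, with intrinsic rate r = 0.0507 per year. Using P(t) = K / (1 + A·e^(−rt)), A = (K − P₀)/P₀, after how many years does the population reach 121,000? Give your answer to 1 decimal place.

A = (337000 − 10900)/10900 = 29.91743
121000 = 337000/(1 + 29.91743·e^(−0.0507t)) → 1 + 29.91743·e^(−0.0507t) = 2.78512
e^(−0.0507t) = 0.059668 → t = ln(16.7593)/0.0507 = 2.81895/0.0507

t ≈ 55.6 years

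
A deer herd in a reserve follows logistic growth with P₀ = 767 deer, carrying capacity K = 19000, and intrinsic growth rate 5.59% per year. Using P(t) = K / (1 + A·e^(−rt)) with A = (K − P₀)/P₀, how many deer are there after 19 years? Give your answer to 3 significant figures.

A = (19000 − 767)/767 = 23.77184
P(19) = 19000 / (1 + 23.77184·e^(−0.0559·19)) = 19000 / (1 + 23.77184·0.345729)
= 19000 / 9.21861 ≈ 2061.05

≈ 2,060 deer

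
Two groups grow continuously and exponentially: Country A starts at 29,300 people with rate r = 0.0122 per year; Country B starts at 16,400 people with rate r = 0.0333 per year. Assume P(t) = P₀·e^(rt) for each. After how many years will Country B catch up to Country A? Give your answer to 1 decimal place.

t ≈ 27.5 years

29300·e^(0.0122t) = 16400·e^(0.0333t)
29300/16400 = e^((0.0333 − 0.0122)t) → ln(1.78659) = 0.0211·t
t = 0.58031 / 0.0211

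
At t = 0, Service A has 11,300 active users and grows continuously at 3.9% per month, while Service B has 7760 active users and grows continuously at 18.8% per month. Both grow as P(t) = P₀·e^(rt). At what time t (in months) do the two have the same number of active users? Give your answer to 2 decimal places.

11300·e^(0.039t) = 7760·e^(0.188t)
11300/7760 = e^((0.188 − 0.039)t) → ln(1.45619) = 0.149·t
t = 0.37582 / 0.149

t ≈ 2.52 months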